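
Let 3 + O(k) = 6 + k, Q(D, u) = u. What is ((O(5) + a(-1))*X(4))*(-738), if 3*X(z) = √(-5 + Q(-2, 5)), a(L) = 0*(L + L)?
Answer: 0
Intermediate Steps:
a(L) = 0 (a(L) = 0*(2*L) = 0)
O(k) = 3 + k (O(k) = -3 + (6 + k) = 3 + k)
X(z) = 0 (X(z) = √(-5 + 5)/3 = √0/3 = (⅓)*0 = 0)
((O(5) + a(-1))*X(4))*(-738) = (((3 + 5) + 0)*0)*(-738) = ((8 + 0)*0)*(-738) = (8*0)*(-738) = 0*(-738) = 0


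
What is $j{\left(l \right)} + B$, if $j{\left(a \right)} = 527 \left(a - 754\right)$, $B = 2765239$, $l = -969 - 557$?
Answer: $1563679$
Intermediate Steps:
$l = -1526$
$j{\left(a \right)} = -397358 + 527 a$ ($j{\left(a \right)} = 527 \left(-754 + a\right) = -397358 + 527 a$)
$j{\left(l \right)} + B = \left(-397358 + 527 \left(-1526\right)\right) + 2765239 = \left(-397358 - 804202\right) + 2765239 = -1201560 + 2765239 = 1563679$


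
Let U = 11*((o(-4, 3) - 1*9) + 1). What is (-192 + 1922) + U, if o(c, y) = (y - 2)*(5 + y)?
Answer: 1730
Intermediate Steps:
o(c, y) = (-2 + y)*(5 + y)
U = 0 (U = 11*(((-10 + 3² + 3*3) - 1*9) + 1) = 11*(((-10 + 9 + 9) - 9) + 1) = 11*((8 - 9) + 1) = 11*(-1 + 1) = 11*0 = 0)
(-192 + 1922) + U = (-192 + 1922) + 0 = 1730 + 0 = 1730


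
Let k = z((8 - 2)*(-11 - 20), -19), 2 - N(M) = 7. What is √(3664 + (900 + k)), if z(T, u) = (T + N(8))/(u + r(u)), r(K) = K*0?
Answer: √1651233/19 ≈ 67.632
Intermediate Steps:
r(K) = 0
N(M) = -5 (N(M) = 2 - 1*7 = 2 - 7 = -5)
z(T, u) = (-5 + T)/u (z(T, u) = (T - 5)/(u + 0) = (-5 + T)/u)
k = 191/19 (k = (-5 + (8 - 2)*(-11 - 20))/(-19) = -(-5 + 6*(-31))/19 = -(-5 - 186)/19 = -1/19*(-191) = 191/19 ≈ 10.053)
√(3664 + (900 + k)) = √(3664 + (900 + 191/19)) = √(3664 + 17291/19) = √(86907/19) = √1651233/19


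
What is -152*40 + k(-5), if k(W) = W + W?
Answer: -6090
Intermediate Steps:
k(W) = 2*W
-152*40 + k(-5) = -152*40 + 2*(-5) = -6080 - 10 = -6090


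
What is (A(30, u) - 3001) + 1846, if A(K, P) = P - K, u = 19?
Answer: -1166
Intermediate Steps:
(A(30, u) - 3001) + 1846 = ((19 - 1*30) - 3001) + 1846 = ((19 - 30) - 3001) + 1846 = (-11 - 3001) + 1846 = -3012 + 1846 = -1166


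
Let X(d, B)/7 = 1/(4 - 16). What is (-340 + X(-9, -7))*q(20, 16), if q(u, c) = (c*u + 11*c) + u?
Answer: -175741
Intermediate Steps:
X(d, B) = -7/12 (X(d, B) = 7/(4 - 16) = 7/(-12) = 7*(-1/12) = -7/12)
q(u, c) = u + 11*c + c*u (q(u, c) = (11*c + c*u) + u = u + 11*c + c*u)
(-340 + X(-9, -7))*q(20, 16) = (-340 - 7/12)*(20 + 11*16 + 16*20) = -4087*(20 + 176 + 320)/12 = -4087/12*516 = -175741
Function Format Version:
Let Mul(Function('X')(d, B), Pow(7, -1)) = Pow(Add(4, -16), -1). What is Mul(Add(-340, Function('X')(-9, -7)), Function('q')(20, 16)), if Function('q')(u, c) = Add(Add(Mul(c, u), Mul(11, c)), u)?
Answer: -175741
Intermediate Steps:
Function('X')(d, B) = Rational(-7, 12) (Function('X')(d, B) = Mul(7, Pow(Add(4, -16), -1)) = Mul(7, Pow(-12, -1)) = Mul(7, Rational(-1, 12)) = Rational(-7, 12))
Function('q')(u, c) = Add(u, Mul(11, c), Mul(c, u)) (Function('q')(u, c) = Add(Add(Mul(11, c), Mul(c, u)), u) = Add(u, Mul(11, c), Mul(c, u)))
Mul(Add(-340, Function('X')(-9, -7)), Function('q')(20, 16)) = Mul(Add(-340, Rational(-7, 12)), Add(20, Mul(11, 16), Mul(16, 20))) = Mul(Rational(-4087, 12), Add(20, 176, 320)) = Mul(Rational(-4087, 12), 516) = -175741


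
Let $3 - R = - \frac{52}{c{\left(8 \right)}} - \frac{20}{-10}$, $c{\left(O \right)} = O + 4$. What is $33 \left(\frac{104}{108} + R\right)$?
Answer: $\frac{1870}{9} \approx 207.78$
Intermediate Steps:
$c{\left(O \right)} = 4 + O$
$R = \frac{16}{3}$ ($R = 3 - \left(- \frac{52}{4 + 8} - \frac{20}{-10}\right) = 3 - \left(- \frac{52}{12} - -2\right) = 3 - \left(\left(-52\right) \frac{1}{12} + 2\right) = 3 - \left(- \frac{13}{3} + 2\right) = 3 - - \frac{7}{3} = 3 + \frac{7}{3} = \frac{16}{3} \approx 5.3333$)
$33 \left(\frac{104}{108} + R\right) = 33 \left(\frac{104}{108} + \frac{16}{3}\right) = 33 \left(104 \cdot \frac{1}{108} + \frac{16}{3}\right) = 33 \left(\frac{26}{27} + \frac{16}{3}\right) = 33 \cdot \frac{170}{27} = \frac{1870}{9}$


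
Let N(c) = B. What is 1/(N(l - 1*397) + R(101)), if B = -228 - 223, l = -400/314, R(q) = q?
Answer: -1/350 ≈ -0.0028571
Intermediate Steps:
l = -200/157 (l = -400*1/314 = -200/157 ≈ -1.2739)
B = -451
N(c) = -451
1/(N(l - 1*397) + R(101)) = 1/(-451 + 101) = 1/(-350) = -1/350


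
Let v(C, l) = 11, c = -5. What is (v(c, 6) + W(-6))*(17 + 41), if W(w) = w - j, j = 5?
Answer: 0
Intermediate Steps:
W(w) = -5 + w (W(w) = w - 1*5 = w - 5 = -5 + w)
(v(c, 6) + W(-6))*(17 + 41) = (11 + (-5 - 6))*(17 + 41) = (11 - 11)*58 = 0*58 = 0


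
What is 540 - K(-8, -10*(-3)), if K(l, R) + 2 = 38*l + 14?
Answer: 832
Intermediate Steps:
K(l, R) = 12 + 38*l (K(l, R) = -2 + (38*l + 14) = -2 + (14 + 38*l) = 12 + 38*l)
540 - K(-8, -10*(-3)) = 540 - (12 + 38*(-8)) = 540 - (12 - 304) = 540 - 1*(-292) = 540 + 292 = 832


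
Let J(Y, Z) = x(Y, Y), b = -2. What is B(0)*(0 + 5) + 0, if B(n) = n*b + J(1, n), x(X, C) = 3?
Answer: 15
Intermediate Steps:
J(Y, Z) = 3
B(n) = 3 - 2*n (B(n) = n*(-2) + 3 = -2*n + 3 = 3 - 2*n)
B(0)*(0 + 5) + 0 = (3 - 2*0)*(0 + 5) + 0 = (3 + 0)*5 + 0 = 3*5 + 0 = 15 + 0 = 15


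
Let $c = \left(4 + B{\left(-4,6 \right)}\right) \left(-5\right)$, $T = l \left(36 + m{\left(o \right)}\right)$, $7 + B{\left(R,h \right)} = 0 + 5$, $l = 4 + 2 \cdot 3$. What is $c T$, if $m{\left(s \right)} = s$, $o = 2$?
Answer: $-3800$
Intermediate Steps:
$l = 10$ ($l = 4 + 6 = 10$)
$B{\left(R,h \right)} = -2$ ($B{\left(R,h \right)} = -7 + \left(0 + 5\right) = -7 + 5 = -2$)
$T = 380$ ($T = 10 \left(36 + 2\right) = 10 \cdot 38 = 380$)
$c = -10$ ($c = \left(4 - 2\right) \left(-5\right) = 2 \left(-5\right) = -10$)
$c T = \left(-10\right) 380 = -3800$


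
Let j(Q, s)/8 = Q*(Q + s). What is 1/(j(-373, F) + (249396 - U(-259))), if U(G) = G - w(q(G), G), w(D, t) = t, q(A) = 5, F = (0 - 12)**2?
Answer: 1/932732 ≈ 1.0721e-6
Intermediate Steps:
F = 144 (F = (-12)**2 = 144)
U(G) = 0 (U(G) = G - G = 0)
j(Q, s) = 8*Q*(Q + s) (j(Q, s) = 8*(Q*(Q + s)) = 8*Q*(Q + s))
1/(j(-373, F) + (249396 - U(-259))) = 1/(8*(-373)*(-373 + 144) + (249396 - 1*0)) = 1/(8*(-373)*(-229) + (249396 + 0)) = 1/(683336 + 249396) = 1/932732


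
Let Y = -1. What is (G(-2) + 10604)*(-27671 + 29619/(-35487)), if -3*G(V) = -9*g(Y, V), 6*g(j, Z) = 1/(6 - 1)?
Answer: -5785069087902/19715 ≈ -2.9343e+8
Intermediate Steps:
g(j, Z) = 1/30 (g(j, Z) = 1/(6*(6 - 1)) = (1/6)/5 = (1/6)*(1/5) = 1/30)
G(V) = 1/10 (G(V) = -(-3)/30 = -1/3*(-3/10) = 1/10)
(G(-2) + 10604)*(-27671 + 29619/(-35487)) = (1/10 + 10604)*(-27671 + 29619/(-35487)) = 106041*(-27671 + 29619*(-1/35487))/10 = 106041*(-27671 - 3291/3943)/10 = (106041/10)*(-109110044/3943) = -5785069087902/19715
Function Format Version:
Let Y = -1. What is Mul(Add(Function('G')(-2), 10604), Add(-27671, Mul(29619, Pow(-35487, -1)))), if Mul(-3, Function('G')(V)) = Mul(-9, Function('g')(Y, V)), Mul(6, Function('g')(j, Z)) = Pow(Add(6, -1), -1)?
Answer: Rational(-5785069087902, 19715) ≈ -2.9343e+8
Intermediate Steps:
Function('g')(j, Z) = Rational(1, 30) (Function('g')(j, Z) = Mul(Rational(1, 6), Pow(Add(6, -1), -1)) = Mul(Rational(1, 6), Pow(5, -1)) = Mul(Rational(1, 6), Rational(1, 5)) = Rational(1, 30))
Function('G')(V) = Rational(1, 10) (Function('G')(V) = Mul(Rational(-1, 3), Mul(-9, Rational(1, 30))) = Mul(Rational(-1, 3), Rational(-3, 10)) = Rational(1, 10))
Mul(Add(Function('G')(-2), 10604), Add(-27671, Mul(29619, Pow(-35487, -1)))) = Mul(Add(Rational(1, 10), 10604), Add(-27671, Mul(29619, Pow(-35487, -1)))) = Mul(Rational(106041, 10), Add(-27671, Mul(29619, Rational(-1, 35487)))) = Mul(Rational(106041, 10), Add(-27671, Rational(-3291, 3943))) = Mul(Rational(106041, 10), Rational(-109110044, 3943)) = Rational(-5785069087902, 19715)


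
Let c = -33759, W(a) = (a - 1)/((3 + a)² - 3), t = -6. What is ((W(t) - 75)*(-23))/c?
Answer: -10511/202554 ≈ -0.051892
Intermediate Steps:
W(a) = (-1 + a)/(-3 + (3 + a)²)
((W(t) - 75)*(-23))/c = (((-1 - 6)/(-3 + (3 - 6)²) - 75)*(-23))/(-33759) = ((-7/(-3 + (-3)²) - 75)*(-23))*(-1/33759) = ((-7/(-3 + 9) - 75)*(-23))*(-1/33759) = ((-7/6 - 75)*(-23))*(-1/33759) = -457/6*(-23)*(-1/33759) = (10511/6)*(-1/33759) = -10511/202554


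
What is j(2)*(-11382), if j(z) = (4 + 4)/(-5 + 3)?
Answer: 45528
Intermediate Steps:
j(z) = -4 (j(z) = 8/(-2) = 8*(-1/2) = -4)
j(2)*(-11382) = -4*(-11382) = 45528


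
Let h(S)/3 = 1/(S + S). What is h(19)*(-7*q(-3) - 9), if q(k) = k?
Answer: 18/19 ≈ 0.94737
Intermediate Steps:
h(S) = 3/(2*S) (h(S) = 3/(S + S) = 3/((2*S)) = 3*(1/(2*S)) = 3/(2*S))
h(19)*(-7*q(-3) - 9) = ((3/2)/19)*(-7*(-3) - 9) = ((3/2)*(1/19))*(21 - 9) = (3/38)*12 = 18/19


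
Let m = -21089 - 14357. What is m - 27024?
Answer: -62470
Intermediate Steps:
m = -35446
m - 27024 = -35446 - 27024 = -62470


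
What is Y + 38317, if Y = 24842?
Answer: 63159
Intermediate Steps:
Y + 38317 = 24842 + 38317 = 63159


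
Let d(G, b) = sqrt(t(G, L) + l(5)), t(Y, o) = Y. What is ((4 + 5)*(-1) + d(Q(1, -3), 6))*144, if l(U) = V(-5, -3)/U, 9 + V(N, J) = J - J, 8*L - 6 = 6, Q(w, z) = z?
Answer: -1296 + 288*I*sqrt(30)/5 ≈ -1296.0 + 315.49*I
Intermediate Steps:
L = 3/2 (L = 3/4 + (1/8)*6 = 3/4 + 3/4 = 3/2 ≈ 1.5000)
V(N, J) = -9 (V(N, J) = -9 + (J - J) = -9 + 0 = -9)
l(U) = -9/U
d(G, b) = sqrt(-9/5 + G) (d(G, b) = sqrt(G - 9/5) = sqrt(-9/5 + G))
((4 + 5)*(-1) + d(Q(1, -3), 6))*144 = ((4 + 5)*(-1) + sqrt(-45 + 25*(-3))/5)*144 = (9*(-1) + sqrt(-45 - 75)/5)*144 = (-9 + sqrt(-120)/5)*144 = (-9 + (2*I*sqrt(30))/5)*144 = (-9 + 2*I*sqrt(30)/5)*144 = -1296 + 288*I*sqrt(30)/5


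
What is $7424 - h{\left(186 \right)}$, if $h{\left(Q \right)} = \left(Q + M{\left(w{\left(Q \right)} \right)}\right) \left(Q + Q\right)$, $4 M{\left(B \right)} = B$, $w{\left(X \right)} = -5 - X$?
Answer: $-44005$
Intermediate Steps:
$M{\left(B \right)} = \frac{B}{4}$
$h{\left(Q \right)} = 2 Q \left(- \frac{5}{4} + \frac{3 Q}{4}\right)$ ($h{\left(Q \right)} = \left(Q + \frac{-5 - Q}{4}\right) \left(Q + Q\right) = \left(Q - \left(\frac{5}{4} + \frac{Q}{4}\right)\right) 2 Q = \left(- \frac{5}{4} + \frac{3 Q}{4}\right) 2 Q = 2 Q \left(- \frac{5}{4} + \frac{3 Q}{4}\right)$)
$7424 - h{\left(186 \right)} = 7424 - \frac{1}{2} \cdot 186 \left(-5 + 3 \cdot 186\right) = 7424 - \frac{1}{2} \cdot 186 \left(-5 + 558\right) = 7424 - \frac{1}{2} \cdot 186 \cdot 553 = 7424 - 51429 = -44005$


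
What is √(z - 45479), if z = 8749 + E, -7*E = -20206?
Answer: 2*I*√414582/7 ≈ 183.97*I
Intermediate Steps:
E = 20206/7 (E = -⅐*(-20206) = 20206/7 ≈ 2886.6)
z = 81449/7 (z = 8749 + 20206/7 = 81449/7 ≈ 11636.)
√(z - 45479) = √(81449/7 - 45479) = √(-236904/7) = 2*I*√414582/7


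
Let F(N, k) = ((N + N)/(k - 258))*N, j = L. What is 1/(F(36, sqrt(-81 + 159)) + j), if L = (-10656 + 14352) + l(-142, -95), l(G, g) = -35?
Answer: 40456085/147702806513 + 432*sqrt(78)/147702806513 ≈ 0.00027393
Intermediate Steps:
L = 3661 (L = (-10656 + 14352) - 35 = 3696 - 35 = 3661)
j = 3661
F(N, k) = 2*N**2/(-258 + k) (F(N, k) = ((2*N)/(-258 + k))*N = (2*N/(-258 + k))*N = 2*N**2/(-258 + k))
1/(F(36, sqrt(-81 + 159)) + j) = 1/(2*36**2/(-258 + sqrt(-81 + 159)) + 3661) = 1/(2*1296/(-258 + sqrt(78)) + 3661) = 1/(2592/(-258 + sqrt(78)) + 3661) = 1/(3661 + 2592/(-258 + sqrt(78)))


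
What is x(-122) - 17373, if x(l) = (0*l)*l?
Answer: -17373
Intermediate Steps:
x(l) = 0 (x(l) = 0*l = 0)
x(-122) - 17373 = 0 - 17373 = -17373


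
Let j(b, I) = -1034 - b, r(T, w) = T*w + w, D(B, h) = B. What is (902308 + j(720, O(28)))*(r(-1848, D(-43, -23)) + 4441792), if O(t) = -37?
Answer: 4071596452002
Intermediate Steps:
r(T, w) = w + T*w
(902308 + j(720, O(28)))*(r(-1848, D(-43, -23)) + 4441792) = (902308 + (-1034 - 1*720))*(-43*(1 - 1848) + 4441792) = (902308 + (-1034 - 720))*(-43*(-1847) + 4441792) = (902308 - 1754)*(79421 + 4441792) = 900554*4521213 = 4071596452002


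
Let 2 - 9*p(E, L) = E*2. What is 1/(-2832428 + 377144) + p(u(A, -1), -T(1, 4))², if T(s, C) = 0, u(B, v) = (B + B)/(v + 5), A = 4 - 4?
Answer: 3273685/66292668 ≈ 0.049382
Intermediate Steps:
A = 0
u(B, v) = 2*B/(5 + v) (u(B, v) = (2*B)/(5 + v) = 2*B/(5 + v))
p(E, L) = 2/9 - 2*E/9 (p(E, L) = 2/9 - E*2/9 = 2/9 - 2*E/9)
1/(-2832428 + 377144) + p(u(A, -1), -T(1, 4))² = 1/(-2832428 + 377144) + (2/9 - 4*0/(9*(5 - 1)))² = 1/(-2455284) + (2/9 - 4*0/(9*4))² = -1/2455284 + (2/9 - 4*0/(9*4))² = -1/2455284 + (2/9 - 2/9*0)² = -1/2455284 + (2/9 + 0)² = -1/2455284 + (2/9)² = -1/2455284 + 4/81 = 3273685/66292668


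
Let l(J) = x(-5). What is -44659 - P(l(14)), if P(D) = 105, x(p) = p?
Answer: -44764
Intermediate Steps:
l(J) = -5
-44659 - P(l(14)) = -44659 - 1*105 = -44659 - 105 = -44764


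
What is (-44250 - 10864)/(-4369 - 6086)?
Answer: 3242/615 ≈ 5.2715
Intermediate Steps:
(-44250 - 10864)/(-4369 - 6086) = -55114/(-10455) = -55114*(-1/10455) = 3242/615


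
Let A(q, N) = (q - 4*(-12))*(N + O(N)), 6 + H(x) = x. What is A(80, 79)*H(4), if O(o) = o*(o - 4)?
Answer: -1537024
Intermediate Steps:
H(x) = -6 + x
O(o) = o*(-4 + o)
A(q, N) = (48 + q)*(N + N*(-4 + N)) (A(q, N) = (q - 4*(-12))*(N + N*(-4 + N)) = (q + 48)*(N + N*(-4 + N)) = (48 + q)*(N + N*(-4 + N)))
A(80, 79)*H(4) = (79*(-144 + 80 + 48*79 + 80*(-4 + 79)))*(-6 + 4) = (79*(-144 + 80 + 3792 + 80*75))*(-2) = (79*(-144 + 80 + 3792 + 6000))*(-2) = (79*9728)*(-2) = 768512*(-2) = -1537024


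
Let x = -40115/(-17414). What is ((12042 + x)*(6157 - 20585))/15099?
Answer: -1513060774642/131466993 ≈ -11509.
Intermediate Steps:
x = 40115/17414 (x = -40115*(-1/17414) = 40115/17414 ≈ 2.3036)
((12042 + x)*(6157 - 20585))/15099 = ((12042 + 40115/17414)*(6157 - 20585))/15099 = ((209739503/17414)*(-14428))*(1/15099) = -1513060774642/8707*1/15099 = -1513060774642/131466993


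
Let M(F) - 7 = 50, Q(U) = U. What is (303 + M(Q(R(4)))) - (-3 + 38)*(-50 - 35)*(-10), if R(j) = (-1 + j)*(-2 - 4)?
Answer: -29390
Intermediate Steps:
R(j) = 6 - 6*j (R(j) = (-1 + j)*(-6) = 6 - 6*j)
M(F) = 57 (M(F) = 7 + 50 = 57)
(303 + M(Q(R(4)))) - (-3 + 38)*(-50 - 35)*(-10) = (303 + 57) - (-3 + 38)*(-50 - 35)*(-10) = 360 - 35*(-85)*(-10) = 360 - (-2975)*(-10) = 360 - 1*29750 = 360 - 29750 = -29390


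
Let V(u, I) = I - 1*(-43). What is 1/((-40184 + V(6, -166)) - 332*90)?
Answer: -1/70187 ≈ -1.4248e-5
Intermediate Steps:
V(u, I) = 43 + I (V(u, I) = I + 43 = 43 + I)
1/((-40184 + V(6, -166)) - 332*90) = 1/((-40184 + (43 - 166)) - 332*90) = 1/((-40184 - 123) - 29880) = 1/(-40307 - 29880) = 1/(-70187) = -1/70187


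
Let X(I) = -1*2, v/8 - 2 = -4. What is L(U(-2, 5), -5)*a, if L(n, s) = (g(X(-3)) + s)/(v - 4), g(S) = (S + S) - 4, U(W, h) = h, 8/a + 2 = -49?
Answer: -26/255 ≈ -0.10196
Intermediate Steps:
a = -8/51 (a = 8/(-2 - 49) = 8/(-51) = 8*(-1/51) = -8/51 ≈ -0.15686)
v = -16 (v = 16 + 8*(-4) = 16 - 32 = -16)
X(I) = -2
g(S) = -4 + 2*S (g(S) = 2*S - 4 = -4 + 2*S)
L(n, s) = ⅖ - s/20 (L(n, s) = ((-4 + 2*(-2)) + s)/(-16 - 4) = ((-4 - 4) + s)/(-20) = (-8 + s)*(-1/20) = ⅖ - s/20)
L(U(-2, 5), -5)*a = (⅖ - 1/20*(-5))*(-8/51) = (⅖ + ¼)*(-8/51) = (13/20)*(-8/51) = -26/255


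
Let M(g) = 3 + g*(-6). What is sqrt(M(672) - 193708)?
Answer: I*sqrt(197737) ≈ 444.68*I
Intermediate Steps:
M(g) = 3 - 6*g
sqrt(M(672) - 193708) = sqrt((3 - 6*672) - 193708) = sqrt((3 - 4032) - 193708) = sqrt(-4029 - 193708) = sqrt(-197737) = I*sqrt(197737)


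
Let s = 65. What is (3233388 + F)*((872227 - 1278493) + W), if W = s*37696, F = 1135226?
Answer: 8929333432036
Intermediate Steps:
W = 2450240 (W = 65*37696 = 2450240)
(3233388 + F)*((872227 - 1278493) + W) = (3233388 + 1135226)*((872227 - 1278493) + 2450240) = 4368614*(-406266 + 2450240) = 4368614*2043974 = 8929333432036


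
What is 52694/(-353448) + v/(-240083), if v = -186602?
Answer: 26651585047/42428428092 ≈ 0.62815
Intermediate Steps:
52694/(-353448) + v/(-240083) = 52694/(-353448) - 186602/(-240083) = 52694*(-1/353448) - 186602*(-1/240083) = -26347/176724 + 186602/240083 = 26651585047/42428428092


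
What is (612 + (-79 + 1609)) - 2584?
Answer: -442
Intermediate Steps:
(612 + (-79 + 1609)) - 2584 = (612 + 1530) - 2584 = 2142 - 2584 = -442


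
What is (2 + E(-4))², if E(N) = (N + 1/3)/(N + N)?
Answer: 3481/576 ≈ 6.0434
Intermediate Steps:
E(N) = (⅓ + N)/(2*N) (E(N) = (N + ⅓)/((2*N)) = (⅓ + N)*(1/(2*N)) = (⅓ + N)/(2*N))
(2 + E(-4))² = (2 + (⅙)*(1 + 3*(-4))/(-4))² = (2 + (⅙)*(-¼)*(1 - 12))² = (2 + (⅙)*(-¼)*(-11))² = (2 + 11/24)² = (59/24)² = 3481/576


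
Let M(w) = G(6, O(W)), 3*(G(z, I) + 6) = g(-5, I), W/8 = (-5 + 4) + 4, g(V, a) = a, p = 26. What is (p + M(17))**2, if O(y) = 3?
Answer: 441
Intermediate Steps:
W = 24 (W = 8*((-5 + 4) + 4) = 8*(-1 + 4) = 8*3 = 24)
G(z, I) = -6 + I/3
M(w) = -5 (M(w) = -6 + (1/3)*3 = -6 + 1 = -5)
(p + M(17))**2 = (26 - 5)**2 = 21**2 = 441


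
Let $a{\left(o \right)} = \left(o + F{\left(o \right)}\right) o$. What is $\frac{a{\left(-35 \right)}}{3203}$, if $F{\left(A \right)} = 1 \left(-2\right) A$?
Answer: $- \frac{1225}{3203} \approx -0.38245$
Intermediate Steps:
$F{\left(A \right)} = - 2 A$
$a{\left(o \right)} = - o^{2}$ ($a{\left(o \right)} = \left(o - 2 o\right) o = - o o = - o^{2}$)
$\frac{a{\left(-35 \right)}}{3203} = \frac{\left(-1\right) \left(-35\right)^{2}}{3203} = \left(-1\right) 1225 \cdot \frac{1}{3203} = \left(-1225\right) \frac{1}{3203} = - \frac{1225}{3203}$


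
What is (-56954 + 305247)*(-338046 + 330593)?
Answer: -1850527729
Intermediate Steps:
(-56954 + 305247)*(-338046 + 330593) = 248293*(-7453) = -1850527729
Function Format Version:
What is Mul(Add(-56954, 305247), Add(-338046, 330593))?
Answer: -1850527729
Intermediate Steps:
Mul(Add(-56954, 305247), Add(-338046, 330593)) = Mul(248293, -7453) = -1850527729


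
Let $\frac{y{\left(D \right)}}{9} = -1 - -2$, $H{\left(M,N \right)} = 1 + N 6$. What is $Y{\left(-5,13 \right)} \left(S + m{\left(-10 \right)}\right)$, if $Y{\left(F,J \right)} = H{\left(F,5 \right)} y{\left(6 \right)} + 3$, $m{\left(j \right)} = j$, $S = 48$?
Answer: $10716$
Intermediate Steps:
$H{\left(M,N \right)} = 1 + 6 N$
$y{\left(D \right)} = 9$ ($y{\left(D \right)} = 9 \left(-1 - -2\right) = 9 \left(-1 + 2\right) = 9 \cdot 1 = 9$)
$Y{\left(F,J \right)} = 282$ ($Y{\left(F,J \right)} = \left(1 + 6 \cdot 5\right) 9 + 3 = \left(1 + 30\right) 9 + 3 = 31 \cdot 9 + 3 = 279 + 3 = 282$)
$Y{\left(-5,13 \right)} \left(S + m{\left(-10 \right)}\right) = 282 \left(48 - 10\right) = 282 \cdot 38 = 10716$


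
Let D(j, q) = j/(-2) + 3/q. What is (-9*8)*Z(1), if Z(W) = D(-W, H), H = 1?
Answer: -252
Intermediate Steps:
D(j, q) = 3/q - j/2 (D(j, q) = j*(-½) + 3/q = -j/2 + 3/q = 3/q - j/2)
Z(W) = 3 + W/2 (Z(W) = 3/1 - (-1)*W/2 = 3*1 + W/2 = 3 + W/2)
(-9*8)*Z(1) = (-9*8)*(3 + (½)*1) = -72*(3 + ½) = -72*7/2 = -252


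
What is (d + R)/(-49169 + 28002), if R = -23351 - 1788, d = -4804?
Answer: 29943/21167 ≈ 1.4146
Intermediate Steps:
R = -25139
(d + R)/(-49169 + 28002) = (-4804 - 25139)/(-49169 + 28002) = -29943/(-21167) = -29943*(-1/21167) = 29943/21167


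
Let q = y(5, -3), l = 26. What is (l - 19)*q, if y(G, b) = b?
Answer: -21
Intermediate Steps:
q = -3
(l - 19)*q = (26 - 19)*(-3) = 7*(-3) = -21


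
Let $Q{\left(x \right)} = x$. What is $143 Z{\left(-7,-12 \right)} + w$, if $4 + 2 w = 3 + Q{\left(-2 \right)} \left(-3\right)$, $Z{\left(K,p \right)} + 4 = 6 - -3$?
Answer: $\frac{1435}{2} \approx 717.5$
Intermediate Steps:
$Z{\left(K,p \right)} = 5$ ($Z{\left(K,p \right)} = -4 + \left(6 - -3\right) = -4 + \left(6 + 3\right) = -4 + 9 = 5$)
$w = \frac{5}{2}$ ($w = -2 + \frac{3 - -6}{2} = -2 + \frac{3 + 6}{2} = -2 + \frac{1}{2} \cdot 9 = -2 + \frac{9}{2} = \frac{5}{2} \approx 2.5$)
$143 Z{\left(-7,-12 \right)} + w = 143 \cdot 5 + \frac{5}{2} = 715 + \frac{5}{2} = \frac{1435}{2}$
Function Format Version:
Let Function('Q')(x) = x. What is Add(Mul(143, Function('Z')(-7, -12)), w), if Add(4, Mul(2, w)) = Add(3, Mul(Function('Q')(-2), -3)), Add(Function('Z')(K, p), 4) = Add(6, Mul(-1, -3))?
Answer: Rational(1435, 2) ≈ 717.50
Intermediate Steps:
Function('Z')(K, p) = 5 (Function('Z')(K, p) = Add(-4, Add(6, Mul(-1, -3))) = Add(-4, Add(6, 3)) = Add(-4, 9) = 5)
w = Rational(5, 2) (w = Add(-2, Mul(Rational(1, 2), Add(3, Mul(-2, -3)))) = Add(-2, Mul(Rational(1, 2), Add(3, 6))) = Add(-2, Mul(Rational(1, 2), 9)) = Add(-2, Rational(9, 2)) = Rational(5, 2) ≈ 2.5000)
Add(Mul(143, Function('Z')(-7, -12)), w) = Add(Mul(143, 5), Rational(5, 2)) = Add(715, Rational(5, 2)) = Rational(1435, 2)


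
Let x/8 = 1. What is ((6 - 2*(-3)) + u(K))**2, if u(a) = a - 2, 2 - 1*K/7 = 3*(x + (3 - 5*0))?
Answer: 42849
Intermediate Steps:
x = 8 (x = 8*1 = 8)
K = -217 (K = 14 - 21*(8 + (3 - 5*0)) = 14 - 21*(8 + (3 + 0)) = 14 - 21*(8 + 3) = 14 - 21*11 = 14 - 7*33 = 14 - 231 = -217)
u(a) = -2 + a
((6 - 2*(-3)) + u(K))**2 = ((6 - 2*(-3)) + (-2 - 217))**2 = ((6 + 6) - 219)**2 = (12 - 219)**2 = (-207)**2 = 42849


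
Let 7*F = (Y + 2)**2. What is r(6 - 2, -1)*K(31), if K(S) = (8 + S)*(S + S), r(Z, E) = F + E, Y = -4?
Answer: -7254/7 ≈ -1036.3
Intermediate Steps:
F = 4/7 (F = (-4 + 2)**2/7 = (1/7)*(-2)**2 = (1/7)*4 = 4/7 ≈ 0.57143)
r(Z, E) = 4/7 + E
K(S) = 2*S*(8 + S) (K(S) = (8 + S)*(2*S) = 2*S*(8 + S))
r(6 - 2, -1)*K(31) = (4/7 - 1)*(2*31*(8 + 31)) = -6*31*39/7 = -3/7*2418 = -7254/7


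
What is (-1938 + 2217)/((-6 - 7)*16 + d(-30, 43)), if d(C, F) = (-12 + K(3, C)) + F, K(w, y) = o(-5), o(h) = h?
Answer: -279/182 ≈ -1.5330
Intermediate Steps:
K(w, y) = -5
d(C, F) = -17 + F (d(C, F) = (-12 - 5) + F = -17 + F)
(-1938 + 2217)/((-6 - 7)*16 + d(-30, 43)) = (-1938 + 2217)/((-6 - 7)*16 + (-17 + 43)) = 279/(-13*16 + 26) = 279/(-208 + 26) = 279/(-182) = 279*(-1/182) = -279/182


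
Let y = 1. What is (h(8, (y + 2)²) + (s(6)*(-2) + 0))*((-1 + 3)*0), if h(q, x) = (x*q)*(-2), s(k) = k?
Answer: 0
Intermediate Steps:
h(q, x) = -2*q*x (h(q, x) = (q*x)*(-2) = -2*q*x)
(h(8, (y + 2)²) + (s(6)*(-2) + 0))*((-1 + 3)*0) = (-2*8*(1 + 2)² + (6*(-2) + 0))*((-1 + 3)*0) = (-2*8*3² + (-12 + 0))*(2*0) = (-2*8*9 - 12)*0 = (-144 - 12)*0 = -156*0 = 0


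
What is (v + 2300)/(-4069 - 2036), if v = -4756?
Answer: 2456/6105 ≈ 0.40229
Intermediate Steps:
(v + 2300)/(-4069 - 2036) = (-4756 + 2300)/(-4069 - 2036) = -2456/(-6105) = -2456*(-1/6105) = 2456/6105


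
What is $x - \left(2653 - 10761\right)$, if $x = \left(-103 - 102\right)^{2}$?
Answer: $50133$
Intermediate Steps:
$x = 42025$ ($x = \left(-205\right)^{2} = 42025$)
$x - \left(2653 - 10761\right) = 42025 - \left(2653 - 10761\right) = 42025 - -8108 = 42025 + 8108 = 50133$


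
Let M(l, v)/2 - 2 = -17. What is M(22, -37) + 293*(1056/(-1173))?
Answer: -114866/391 ≈ -293.77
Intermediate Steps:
M(l, v) = -30 (M(l, v) = 4 + 2*(-17) = 4 - 34 = -30)
M(22, -37) + 293*(1056/(-1173)) = -30 + 293*(1056/(-1173)) = -30 + 293*(1056*(-1/1173)) = -30 + 293*(-352/391) = -30 - 103136/391 = -114866/391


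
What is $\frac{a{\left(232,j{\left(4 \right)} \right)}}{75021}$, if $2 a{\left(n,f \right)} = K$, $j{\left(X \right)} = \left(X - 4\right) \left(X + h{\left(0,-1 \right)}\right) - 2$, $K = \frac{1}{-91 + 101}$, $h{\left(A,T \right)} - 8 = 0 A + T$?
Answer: $\frac{1}{1500420} \approx 6.6648 \cdot 10^{-7}$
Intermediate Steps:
$h{\left(A,T \right)} = 8 + T$ ($h{\left(A,T \right)} = 8 + \left(0 A + T\right) = 8 + \left(0 + T\right) = 8 + T$)
$K = \frac{1}{10} \approx 0.1$
$j{\left(X \right)} = -2 + \left(-4 + X\right) \left(7 + X\right)$ ($j{\left(X \right)} = \left(X - 4\right) \left(X + \left(8 - 1\right)\right) - 2 = \left(-4 + X\right) \left(X + 7\right) - 2 = \left(-4 + X\right) \left(7 + X\right) - 2 = -2 + \left(-4 + X\right) \left(7 + X\right)$)
$a{\left(n,f \right)} = \frac{1}{20}$ ($a{\left(n,f \right)} = \frac{1}{2} \cdot \frac{1}{10} = \frac{1}{20}$)
$\frac{a{\left(232,j{\left(4 \right)} \right)}}{75021} = \frac{1}{20 \cdot 75021} = \frac{1}{20} \cdot \frac{1}{75021} = \frac{1}{1500420}$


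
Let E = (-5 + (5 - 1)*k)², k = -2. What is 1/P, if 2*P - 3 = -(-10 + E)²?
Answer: -1/12639 ≈ -7.9120e-5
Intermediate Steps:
E = 169 (E = (-5 + (5 - 1)*(-2))² = (-5 + 4*(-2))² = (-5 - 8)² = (-13)² = 169)
P = -12639 (P = 3/2 + (-(-10 + 169)²)/2 = 3/2 + (-1*159²)/2 = 3/2 + (-1*25281)/2 = 3/2 + (½)*(-25281) = 3/2 - 25281/2 = -12639)
1/P = 1/(-12639) = -1/12639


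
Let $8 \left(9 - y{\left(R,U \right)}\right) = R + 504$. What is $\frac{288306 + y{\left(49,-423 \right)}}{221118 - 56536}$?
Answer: $\frac{2305967}{1316656} \approx 1.7514$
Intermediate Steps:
$y{\left(R,U \right)} = -54 - \frac{R}{8}$ ($y{\left(R,U \right)} = 9 - \frac{R + 504}{8} = 9 - \frac{504 + R}{8} = 9 - \left(63 + \frac{R}{8}\right) = -54 - \frac{R}{8}$)
$\frac{288306 + y{\left(49,-423 \right)}}{221118 - 56536} = \frac{288306 - \frac{481}{8}}{221118 - 56536} = \frac{288306 - \frac{481}{8}}{164582} = \left(288306 - \frac{481}{8}\right) \frac{1}{164582} = \frac{2305967}{8} \cdot \frac{1}{164582} = \frac{2305967}{1316656}$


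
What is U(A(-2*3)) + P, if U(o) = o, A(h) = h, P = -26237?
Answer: -26243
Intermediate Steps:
U(A(-2*3)) + P = -2*3 - 26237 = -6 - 26237 = -26243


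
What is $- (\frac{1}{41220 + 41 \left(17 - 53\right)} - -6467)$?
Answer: $- \frac{257024449}{39744} \approx -6467.0$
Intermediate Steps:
$- (\frac{1}{41220 + 41 \left(17 - 53\right)} - -6467) = - (\frac{1}{41220 + 41 \left(-36\right)} + 6467) = - (\frac{1}{41220 - 1476} + 6467) = - (\frac{1}{39744} + 6467) = \left(-1\right) \frac{257024449}{39744} = - \frac{257024449}{39744}$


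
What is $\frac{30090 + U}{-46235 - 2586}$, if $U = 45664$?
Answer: $- \frac{75754}{48821} \approx -1.5517$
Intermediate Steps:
$\frac{30090 + U}{-46235 - 2586} = \frac{30090 + 45664}{-46235 - 2586} = \frac{75754}{-48821} = 75754 \left(- \frac{1}{48821}\right) = - \frac{75754}{48821}$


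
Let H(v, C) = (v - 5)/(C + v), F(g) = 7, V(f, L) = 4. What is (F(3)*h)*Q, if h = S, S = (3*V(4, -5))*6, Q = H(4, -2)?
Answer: -252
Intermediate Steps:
H(v, C) = (-5 + v)/(C + v)
Q = -½ (Q = (-5 + 4)/(-2 + 4) = -1/2 = (½)*(-1) = -½ ≈ -0.50000)
S = 72 (S = (3*4)*6 = 12*6 = 72)
h = 72
(F(3)*h)*Q = (7*72)*(-½) = 504*(-½) = -252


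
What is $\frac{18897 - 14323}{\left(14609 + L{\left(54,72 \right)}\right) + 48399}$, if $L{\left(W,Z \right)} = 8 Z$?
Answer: $\frac{2287}{31792} \approx 0.071936$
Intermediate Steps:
$\frac{18897 - 14323}{\left(14609 + L{\left(54,72 \right)}\right) + 48399} = \frac{18897 - 14323}{\left(14609 + 8 \cdot 72\right) + 48399} = \frac{4574}{\left(14609 + 576\right) + 48399} = \frac{4574}{15185 + 48399} = \frac{4574}{63584} = 4574 \cdot \frac{1}{63584} = \frac{2287}{31792}$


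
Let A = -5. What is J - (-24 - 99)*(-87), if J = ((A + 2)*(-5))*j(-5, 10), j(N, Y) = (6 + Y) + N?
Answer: -10536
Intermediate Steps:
j(N, Y) = 6 + N + Y
J = 165 (J = ((-5 + 2)*(-5))*(6 - 5 + 10) = -3*(-5)*11 = 15*11 = 165)
J - (-24 - 99)*(-87) = 165 - (-24 - 99)*(-87) = 165 - (-123)*(-87) = 165 - 1*10701 = 165 - 10701 = -10536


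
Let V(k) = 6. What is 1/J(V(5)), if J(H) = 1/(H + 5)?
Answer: 11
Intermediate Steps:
J(H) = 1/(5 + H)
1/J(V(5)) = 1/(1/(5 + 6)) = 1/(1/11) = 11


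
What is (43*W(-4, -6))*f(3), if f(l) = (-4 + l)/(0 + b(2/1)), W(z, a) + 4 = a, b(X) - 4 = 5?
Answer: 430/9 ≈ 47.778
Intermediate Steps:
b(X) = 9 (b(X) = 4 + 5 = 9)
W(z, a) = -4 + a
f(l) = -4/9 + l/9 (f(l) = (-4 + l)/(0 + 9) = (-4 + l)/9 = (-4 + l)*(1/9) = -4/9 + l/9)
(43*W(-4, -6))*f(3) = (43*(-4 - 6))*(-4/9 + (1/9)*3) = (43*(-10))*(-4/9 + 1/3) = -430*(-1/9) = 430/9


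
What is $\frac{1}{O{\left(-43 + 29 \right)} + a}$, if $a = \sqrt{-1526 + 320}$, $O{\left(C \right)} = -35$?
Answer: $- \frac{35}{2431} - \frac{3 i \sqrt{134}}{2431} \approx -0.014397 - 0.014285 i$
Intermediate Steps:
$a = 3 i \sqrt{134}$ ($a = \sqrt{-1206} = 3 i \sqrt{134} \approx 34.728 i$)
$\frac{1}{O{\left(-43 + 29 \right)} + a} = \frac{1}{-35 + 3 i \sqrt{134}}$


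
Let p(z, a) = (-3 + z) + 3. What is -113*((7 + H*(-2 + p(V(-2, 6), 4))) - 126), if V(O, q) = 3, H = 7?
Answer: 12656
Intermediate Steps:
p(z, a) = z
-113*((7 + H*(-2 + p(V(-2, 6), 4))) - 126) = -113*((7 + 7*(-2 + 3)) - 126) = -113*((7 + 7*1) - 126) = -113*((7 + 7) - 126) = -113*(14 - 126) = -113*(-112) = 12656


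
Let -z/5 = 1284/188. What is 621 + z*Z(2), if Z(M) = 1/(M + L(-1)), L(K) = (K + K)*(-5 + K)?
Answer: 407013/658 ≈ 618.56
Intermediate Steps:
L(K) = 2*K*(-5 + K) (L(K) = (2*K)*(-5 + K) = 2*K*(-5 + K))
z = -1605/47 (z = -6420/188 = -5*321/47 = -1605/47 ≈ -34.149)
Z(M) = 1/(12 + M) (Z(M) = 1/(M + 2*(-1)*(-5 - 1)) = 1/(M + 2*(-1)*(-6)) = 1/(M + 12) = 1/(12 + M))
621 + z*Z(2) = 621 - 1605/(47*(12 + 2)) = 621 - 1605/47/14 = 621 - 1605/47*1/14 = 621 - 1605/658 = 407013/658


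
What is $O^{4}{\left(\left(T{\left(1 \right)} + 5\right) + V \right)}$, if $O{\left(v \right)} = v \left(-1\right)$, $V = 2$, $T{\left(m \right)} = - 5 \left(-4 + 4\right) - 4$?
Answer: $81$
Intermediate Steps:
$T{\left(m \right)} = -4$ ($T{\left(m \right)} = \left(-5\right) 0 - 4 = 0 - 4 = -4$)
$O{\left(v \right)} = - v$
$O^{4}{\left(\left(T{\left(1 \right)} + 5\right) + V \right)} = \left(- (\left(-4 + 5\right) + 2)\right)^{4} = \left(- (1 + 2)\right)^{4} = \left(\left(-1\right) 3\right)^{4} = \left(-3\right)^{4} = 81$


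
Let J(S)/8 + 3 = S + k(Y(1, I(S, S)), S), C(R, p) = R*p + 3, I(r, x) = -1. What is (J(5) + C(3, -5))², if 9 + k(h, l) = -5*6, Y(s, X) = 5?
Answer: 94864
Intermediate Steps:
C(R, p) = 3 + R*p
k(h, l) = -39 (k(h, l) = -9 - 5*6 = -9 - 30 = -39)
J(S) = -336 + 8*S (J(S) = -24 + 8*(S - 39) = -24 + 8*(-39 + S) = -24 + (-312 + 8*S) = -336 + 8*S)
(J(5) + C(3, -5))² = ((-336 + 8*5) + (3 + 3*(-5)))² = ((-336 + 40) + (3 - 15))² = (-296 - 12)² = (-308)² = 94864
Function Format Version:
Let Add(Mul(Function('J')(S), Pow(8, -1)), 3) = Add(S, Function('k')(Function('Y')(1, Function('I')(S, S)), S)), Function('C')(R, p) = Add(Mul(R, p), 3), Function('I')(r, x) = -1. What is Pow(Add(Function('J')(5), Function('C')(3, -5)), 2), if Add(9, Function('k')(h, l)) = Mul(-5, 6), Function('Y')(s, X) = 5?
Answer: 94864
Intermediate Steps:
Function('C')(R, p) = Add(3, Mul(R, p))
Function('k')(h, l) = -39 (Function('k')(h, l) = Add(-9, Mul(-5, 6)) = Add(-9, -30) = -39)
Function('J')(S) = Add(-336, Mul(8, S)) (Function('J')(S) = Add(-24, Mul(8, Add(S, -39))) = Add(-24, Mul(8, Add(-39, S))) = Add(-24, Add(-312, Mul(8, S))) = Add(-336, Mul(8, S)))
Pow(Add(Function('J')(5), Function('C')(3, -5)), 2) = Pow(Add(Add(-336, Mul(8, 5)), Add(3, Mul(3, -5))), 2) = Pow(Add(Add(-336, 40), Add(3, -15)), 2) = Pow(Add(-296, -12), 2) = Pow(-308, 2) = 94864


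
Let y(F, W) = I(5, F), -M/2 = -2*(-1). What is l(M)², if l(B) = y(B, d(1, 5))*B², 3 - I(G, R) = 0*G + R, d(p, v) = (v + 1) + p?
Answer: 12544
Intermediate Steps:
M = -4 (M = -(-4)*(-1) = -2*2 = -4)
d(p, v) = 1 + p + v (d(p, v) = (1 + v) + p = 1 + p + v)
I(G, R) = 3 - R (I(G, R) = 3 - (0*G + R) = 3 - (0 + R) = 3 - R)
y(F, W) = 3 - F
l(B) = B²*(3 - B) (l(B) = (3 - B)*B² = B²*(3 - B))
l(M)² = ((-4)²*(3 - 1*(-4)))² = (16*(3 + 4))² = (16*7)² = 112² = 12544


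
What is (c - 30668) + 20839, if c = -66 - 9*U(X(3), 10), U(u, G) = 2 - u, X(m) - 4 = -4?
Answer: -9913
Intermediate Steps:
X(m) = 0 (X(m) = 4 - 4 = 0)
c = -84 (c = -66 - 9*(2 - 1*0) = -66 - 9*(2 + 0) = -66 - 9*2 = -66 - 18 = -84)
(c - 30668) + 20839 = (-84 - 30668) + 20839 = -30752 + 20839 = -9913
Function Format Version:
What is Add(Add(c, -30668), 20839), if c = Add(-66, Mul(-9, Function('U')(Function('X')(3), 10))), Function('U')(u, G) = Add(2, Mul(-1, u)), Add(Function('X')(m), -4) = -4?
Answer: -9913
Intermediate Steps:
Function('X')(m) = 0 (Function('X')(m) = Add(4, -4) = 0)
c = -84 (c = Add(-66, Mul(-9, Add(2, Mul(-1, 0)))) = Add(-66, Mul(-9, Add(2, 0))) = Add(-66, Mul(-9, 2)) = Add(-66, -18) = -84)
Add(Add(c, -30668), 20839) = Add(Add(-84, -30668), 20839) = Add(-30752, 20839) = -9913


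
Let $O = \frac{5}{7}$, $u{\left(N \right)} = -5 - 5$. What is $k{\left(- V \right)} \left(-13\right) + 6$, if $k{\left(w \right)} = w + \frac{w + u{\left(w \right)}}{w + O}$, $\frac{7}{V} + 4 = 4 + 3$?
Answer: $- \frac{6395}{102} \approx -62.696$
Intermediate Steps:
$u{\left(N \right)} = -10$ ($u{\left(N \right)} = -5 - 5 = -10$)
$V = \frac{7}{3}$ ($V = \frac{7}{-4 + \left(4 + 3\right)} = \frac{7}{-4 + 7} = \frac{7}{3} \approx 2.3333$)
$O = \frac{5}{7}$ ($O = 5 \cdot \frac{1}{7} = \frac{5}{7} \approx 0.71429$)
$k{\left(w \right)} = w + \frac{-10 + w}{\frac{5}{7} + w}$ ($k{\left(w \right)} = w + \frac{w - 10}{w + \frac{5}{7}} = w + \frac{-10 + w}{\frac{5}{7} + w}$)
$k{\left(- V \right)} \left(-13\right) + 6 = \frac{-70 + 7 \left(\left(-1\right) \frac{7}{3}\right)^{2} + 12 \left(\left(-1\right) \frac{7}{3}\right)}{5 + 7 \left(\left(-1\right) \frac{7}{3}\right)} \left(-13\right) + 6 = \frac{-70 + 7 \left(- \frac{7}{3}\right)^{2} + 12 \left(- \frac{7}{3}\right)}{5 + 7 \left(- \frac{7}{3}\right)} \left(-13\right) + 6 = \frac{-70 + 7 \cdot \frac{49}{9} - 28}{5 - \frac{49}{3}} \left(-13\right) + 6 = \frac{-70 + \frac{343}{9} - 28}{- \frac{34}{3}} \left(-13\right) + 6 = \left(- \frac{3}{34}\right) \left(- \frac{539}{9}\right) \left(-13\right) + 6 = \frac{539}{102} \left(-13\right) + 6 = - \frac{7007}{102} + 6 = - \frac{6395}{102}$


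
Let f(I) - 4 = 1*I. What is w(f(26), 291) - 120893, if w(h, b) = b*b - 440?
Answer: -36652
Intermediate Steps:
f(I) = 4 + I (f(I) = 4 + 1*I = 4 + I)
w(h, b) = -440 + b² (w(h, b) = b² - 440 = -440 + b²)
w(f(26), 291) - 120893 = (-440 + 291²) - 120893 = (-440 + 84681) - 120893 = 84241 - 120893 = -36652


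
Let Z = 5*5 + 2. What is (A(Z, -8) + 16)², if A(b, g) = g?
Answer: 64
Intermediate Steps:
Z = 27 (Z = 25 + 2 = 27)
(A(Z, -8) + 16)² = (-8 + 16)² = 8² = 64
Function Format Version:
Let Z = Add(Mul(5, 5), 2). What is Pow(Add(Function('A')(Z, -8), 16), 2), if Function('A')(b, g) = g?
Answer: 64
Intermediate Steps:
Z = 27 (Z = Add(25, 2) = 27)
Pow(Add(Function('A')(Z, -8), 16), 2) = Pow(Add(-8, 16), 2) = Pow(8, 2) = 64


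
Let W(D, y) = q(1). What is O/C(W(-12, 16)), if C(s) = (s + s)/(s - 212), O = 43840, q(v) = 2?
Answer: -2301600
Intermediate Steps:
W(D, y) = 2
C(s) = 2*s/(-212 + s) (C(s) = (2*s)/(-212 + s) = 2*s/(-212 + s))
O/C(W(-12, 16)) = 43840/((2*2/(-212 + 2))) = 43840/((2*2/(-210))) = 43840/((2*2*(-1/210))) = 43840/(-2/105) = 43840*(-105/2) = -2301600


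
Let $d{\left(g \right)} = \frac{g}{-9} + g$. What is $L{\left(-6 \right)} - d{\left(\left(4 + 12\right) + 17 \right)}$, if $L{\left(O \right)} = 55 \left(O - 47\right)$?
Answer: $- \frac{8833}{3} \approx -2944.3$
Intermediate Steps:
$d{\left(g \right)} = \frac{8 g}{9}$ ($d{\left(g \right)} = g \left(- \frac{1}{9}\right) + g = - \frac{g}{9} + g = \frac{8 g}{9}$)
$L{\left(O \right)} = -2585 + 55 O$ ($L{\left(O \right)} = 55 \left(-47 + O\right) = -2585 + 55 O$)
$L{\left(-6 \right)} - d{\left(\left(4 + 12\right) + 17 \right)} = \left(-2585 + 55 \left(-6\right)\right) - \frac{8 \left(\left(4 + 12\right) + 17\right)}{9} = \left(-2585 - 330\right) - \frac{8 \left(16 + 17\right)}{9} = -2915 - \frac{8}{9} \cdot 33 = -2915 - \frac{88}{3} = - \frac{8833}{3}$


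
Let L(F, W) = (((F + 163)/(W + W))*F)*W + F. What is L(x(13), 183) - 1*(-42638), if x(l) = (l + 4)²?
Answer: 108241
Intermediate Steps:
x(l) = (4 + l)²
L(F, W) = F + F*(163 + F)/2 (L(F, W) = (((163 + F)/((2*W)))*F)*W + F = (((163 + F)*(1/(2*W)))*F)*W + F = (((163 + F)/(2*W))*F)*W + F = (F*(163 + F)/(2*W))*W + F = F*(163 + F)/2 + F = F + F*(163 + F)/2)
L(x(13), 183) - 1*(-42638) = (4 + 13)²*(165 + (4 + 13)²)/2 - 1*(-42638) = (½)*17²*(165 + 17²) + 42638 = (½)*289*(165 + 289) + 42638 = (½)*289*454 + 42638 = 65603 + 42638 = 108241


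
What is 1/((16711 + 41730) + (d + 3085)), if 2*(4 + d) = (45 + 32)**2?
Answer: 2/128973 ≈ 1.5507e-5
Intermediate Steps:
d = 5921/2 (d = -4 + (45 + 32)**2/2 = -4 + (1/2)*77**2 = -4 + (1/2)*5929 = -4 + 5929/2 = 5921/2 ≈ 2960.5)
1/((16711 + 41730) + (d + 3085)) = 1/((16711 + 41730) + (5921/2 + 3085)) = 1/(58441 + 12091/2) = 1/(128973/2) = 2/128973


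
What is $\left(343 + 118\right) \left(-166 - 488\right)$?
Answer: $-301494$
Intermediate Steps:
$\left(343 + 118\right) \left(-166 - 488\right) = 461 \left(-654\right) = -301494$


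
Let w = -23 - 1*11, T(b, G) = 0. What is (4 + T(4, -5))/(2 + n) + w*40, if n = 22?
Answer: -8159/6 ≈ -1359.8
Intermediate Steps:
w = -34 (w = -23 - 11 = -34)
(4 + T(4, -5))/(2 + n) + w*40 = (4 + 0)/(2 + 22) - 34*40 = 4/24 - 1360 = 4*(1/24) - 1360 = 1/6 - 1360 = -8159/6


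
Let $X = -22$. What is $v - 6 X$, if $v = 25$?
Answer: $157$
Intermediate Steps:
$v - 6 X = 25 - -132 = 25 + 132 = 157$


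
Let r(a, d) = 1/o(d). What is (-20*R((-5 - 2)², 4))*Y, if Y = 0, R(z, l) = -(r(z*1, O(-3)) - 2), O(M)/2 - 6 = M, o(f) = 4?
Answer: 0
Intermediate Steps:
O(M) = 12 + 2*M
r(a, d) = ¼ (r(a, d) = 1/4 = ¼)
R(z, l) = 7/4 (R(z, l) = -(¼ - 2) = -1*(-7/4) = 7/4)
(-20*R((-5 - 2)², 4))*Y = -20*7/4*0 = -35*0 = 0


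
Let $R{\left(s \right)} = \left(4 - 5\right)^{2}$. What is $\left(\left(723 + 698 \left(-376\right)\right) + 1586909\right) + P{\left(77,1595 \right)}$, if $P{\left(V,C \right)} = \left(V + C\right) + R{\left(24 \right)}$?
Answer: $1326857$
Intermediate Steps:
$R{\left(s \right)} = 1$ ($R{\left(s \right)} = \left(-1\right)^{2} = 1$)
$P{\left(V,C \right)} = 1 + C + V$ ($P{\left(V,C \right)} = \left(V + C\right) + 1 = \left(C + V\right) + 1 = 1 + C + V$)
$\left(\left(723 + 698 \left(-376\right)\right) + 1586909\right) + P{\left(77,1595 \right)} = \left(\left(723 + 698 \left(-376\right)\right) + 1586909\right) + \left(1 + 1595 + 77\right) = \left(\left(723 - 262448\right) + 1586909\right) + 1673 = \left(-261725 + 1586909\right) + 1673 = 1325184 + 1673 = 1326857$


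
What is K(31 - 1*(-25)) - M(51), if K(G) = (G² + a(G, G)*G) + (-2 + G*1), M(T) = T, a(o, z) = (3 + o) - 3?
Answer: 6275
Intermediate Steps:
a(o, z) = o
K(G) = -2 + G + 2*G² (K(G) = (G² + G*G) + (-2 + G*1) = (G² + G²) + (-2 + G) = 2*G² + (-2 + G) = -2 + G + 2*G²)
K(31 - 1*(-25)) - M(51) = (-2 + (31 - 1*(-25)) + 2*(31 - 1*(-25))²) - 1*51 = (-2 + (31 + 25) + 2*(31 + 25)²) - 51 = (-2 + 56 + 2*56²) - 51 = (-2 + 56 + 2*3136) - 51 = (-2 + 56 + 6272) - 51 = 6326 - 51 = 6275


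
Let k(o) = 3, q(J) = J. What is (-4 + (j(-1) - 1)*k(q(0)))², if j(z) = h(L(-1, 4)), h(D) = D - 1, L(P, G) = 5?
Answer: 25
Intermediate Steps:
h(D) = -1 + D
j(z) = 4 (j(z) = -1 + 5 = 4)
(-4 + (j(-1) - 1)*k(q(0)))² = (-4 + (4 - 1)*3)² = (-4 + 3*3)² = (-4 + 9)² = 5² = 25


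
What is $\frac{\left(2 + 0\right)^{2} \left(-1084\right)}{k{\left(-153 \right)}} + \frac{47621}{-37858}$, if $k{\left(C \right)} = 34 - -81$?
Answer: $- \frac{7375161}{189290} \approx -38.962$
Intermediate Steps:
$k{\left(C \right)} = 115$ ($k{\left(C \right)} = 34 + 81 = 115$)
$\frac{\left(2 + 0\right)^{2} \left(-1084\right)}{k{\left(-153 \right)}} + \frac{47621}{-37858} = \frac{\left(2 + 0\right)^{2} \left(-1084\right)}{115} + \frac{47621}{-37858} = 2^{2} \left(-1084\right) \frac{1}{115} + 47621 \left(- \frac{1}{37858}\right) = 4 \left(-1084\right) \frac{1}{115} - \frac{47621}{37858} = \left(-4336\right) \frac{1}{115} - \frac{47621}{37858} = - \frac{4336}{115} - \frac{47621}{37858} = - \frac{7375161}{189290}$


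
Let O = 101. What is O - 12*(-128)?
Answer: 1637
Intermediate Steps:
O - 12*(-128) = 101 - 12*(-128) = 101 + 1536 = 1637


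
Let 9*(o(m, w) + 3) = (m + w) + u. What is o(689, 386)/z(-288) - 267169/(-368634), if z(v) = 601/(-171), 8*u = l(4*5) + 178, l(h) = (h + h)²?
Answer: -2496091675/63299724 ≈ -39.433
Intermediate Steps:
l(h) = 4*h² (l(h) = (2*h)² = 4*h²)
u = 889/4 (u = (4*(4*5)² + 178)/8 = (4*20² + 178)/8 = (4*400 + 178)/8 = (1600 + 178)/8 = (⅛)*1778 = 889/4 ≈ 222.25)
z(v) = -601/171 (z(v) = 601*(-1/171) = -601/171)
o(m, w) = 781/36 + m/9 + w/9 (o(m, w) = -3 + ((m + w) + 889/4)/9 = -3 + (889/4 + m + w)/9 = -3 + (889/36 + m/9 + w/9) = 781/36 + m/9 + w/9)
o(689, 386)/z(-288) - 267169/(-368634) = (781/36 + (⅑)*689 + (⅑)*386)/(-601/171) - 267169/(-368634) = (781/36 + 689/9 + 386/9)*(-171/601) - 267169*(-1/368634) = (5081/36)*(-171/601) + 38167/52662 = -96539/2404 + 38167/52662 = -2496091675/63299724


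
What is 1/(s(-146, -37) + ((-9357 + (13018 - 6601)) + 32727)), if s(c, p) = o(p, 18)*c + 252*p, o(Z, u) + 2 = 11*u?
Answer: -1/8153 ≈ -0.00012265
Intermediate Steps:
o(Z, u) = -2 + 11*u
s(c, p) = 196*c + 252*p (s(c, p) = (-2 + 11*18)*c + 252*p = (-2 + 198)*c + 252*p = 196*c + 252*p)
1/(s(-146, -37) + ((-9357 + (13018 - 6601)) + 32727)) = 1/((196*(-146) + 252*(-37)) + ((-9357 + (13018 - 6601)) + 32727)) = 1/((-28616 - 9324) + ((-9357 + 6417) + 32727)) = 1/(-37940 + (-2940 + 32727)) = 1/(-37940 + 29787) = 1/(-8153) = -1/8153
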